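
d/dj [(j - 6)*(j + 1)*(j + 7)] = 3*j^2 + 4*j - 41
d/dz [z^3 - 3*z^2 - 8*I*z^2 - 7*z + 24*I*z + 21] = 3*z^2 - 6*z - 16*I*z - 7 + 24*I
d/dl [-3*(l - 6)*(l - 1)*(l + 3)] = -9*l^2 + 24*l + 45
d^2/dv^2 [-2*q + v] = 0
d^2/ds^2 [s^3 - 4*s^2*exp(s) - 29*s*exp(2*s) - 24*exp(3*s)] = -4*s^2*exp(s) - 116*s*exp(2*s) - 16*s*exp(s) + 6*s - 216*exp(3*s) - 116*exp(2*s) - 8*exp(s)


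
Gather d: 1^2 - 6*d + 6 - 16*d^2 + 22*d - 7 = -16*d^2 + 16*d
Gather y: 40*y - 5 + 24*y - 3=64*y - 8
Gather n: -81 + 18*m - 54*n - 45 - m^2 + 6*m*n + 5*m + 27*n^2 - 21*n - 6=-m^2 + 23*m + 27*n^2 + n*(6*m - 75) - 132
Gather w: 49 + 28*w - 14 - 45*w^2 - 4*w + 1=-45*w^2 + 24*w + 36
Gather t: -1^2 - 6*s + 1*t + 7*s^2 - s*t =7*s^2 - 6*s + t*(1 - s) - 1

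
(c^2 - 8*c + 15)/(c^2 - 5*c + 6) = (c - 5)/(c - 2)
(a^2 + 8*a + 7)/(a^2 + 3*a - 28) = (a + 1)/(a - 4)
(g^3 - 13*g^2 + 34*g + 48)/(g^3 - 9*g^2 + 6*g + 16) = (g - 6)/(g - 2)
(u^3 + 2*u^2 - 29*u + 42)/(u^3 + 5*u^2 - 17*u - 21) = (u - 2)/(u + 1)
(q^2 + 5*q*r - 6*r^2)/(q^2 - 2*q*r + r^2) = (q + 6*r)/(q - r)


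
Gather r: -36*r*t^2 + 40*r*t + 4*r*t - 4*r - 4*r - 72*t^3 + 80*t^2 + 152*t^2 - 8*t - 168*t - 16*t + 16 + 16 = r*(-36*t^2 + 44*t - 8) - 72*t^3 + 232*t^2 - 192*t + 32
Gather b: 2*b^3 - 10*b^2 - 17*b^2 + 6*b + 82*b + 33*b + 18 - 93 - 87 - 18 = 2*b^3 - 27*b^2 + 121*b - 180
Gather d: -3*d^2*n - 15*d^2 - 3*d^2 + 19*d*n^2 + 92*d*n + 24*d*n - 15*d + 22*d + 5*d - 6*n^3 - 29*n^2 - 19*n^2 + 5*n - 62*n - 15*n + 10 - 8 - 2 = d^2*(-3*n - 18) + d*(19*n^2 + 116*n + 12) - 6*n^3 - 48*n^2 - 72*n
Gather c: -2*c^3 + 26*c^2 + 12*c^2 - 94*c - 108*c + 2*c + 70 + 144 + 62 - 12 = -2*c^3 + 38*c^2 - 200*c + 264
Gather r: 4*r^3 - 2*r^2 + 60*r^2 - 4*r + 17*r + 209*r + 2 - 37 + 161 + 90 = 4*r^3 + 58*r^2 + 222*r + 216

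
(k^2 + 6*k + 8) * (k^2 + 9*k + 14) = k^4 + 15*k^3 + 76*k^2 + 156*k + 112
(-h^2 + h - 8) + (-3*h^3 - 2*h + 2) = -3*h^3 - h^2 - h - 6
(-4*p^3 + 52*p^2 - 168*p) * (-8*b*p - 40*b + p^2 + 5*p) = 32*b*p^4 - 256*b*p^3 - 736*b*p^2 + 6720*b*p - 4*p^5 + 32*p^4 + 92*p^3 - 840*p^2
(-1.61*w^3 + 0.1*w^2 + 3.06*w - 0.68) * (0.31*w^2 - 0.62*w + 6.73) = -0.4991*w^5 + 1.0292*w^4 - 9.9487*w^3 - 1.435*w^2 + 21.0154*w - 4.5764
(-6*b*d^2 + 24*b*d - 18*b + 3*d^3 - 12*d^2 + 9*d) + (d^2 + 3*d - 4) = -6*b*d^2 + 24*b*d - 18*b + 3*d^3 - 11*d^2 + 12*d - 4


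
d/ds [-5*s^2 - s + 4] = -10*s - 1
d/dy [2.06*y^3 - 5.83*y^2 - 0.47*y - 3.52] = 6.18*y^2 - 11.66*y - 0.47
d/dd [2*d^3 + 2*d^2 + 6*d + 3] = 6*d^2 + 4*d + 6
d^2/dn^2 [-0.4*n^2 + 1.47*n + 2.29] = -0.800000000000000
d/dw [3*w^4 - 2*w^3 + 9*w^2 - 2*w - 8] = 12*w^3 - 6*w^2 + 18*w - 2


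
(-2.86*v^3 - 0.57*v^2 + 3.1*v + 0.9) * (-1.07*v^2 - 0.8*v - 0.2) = 3.0602*v^5 + 2.8979*v^4 - 2.289*v^3 - 3.329*v^2 - 1.34*v - 0.18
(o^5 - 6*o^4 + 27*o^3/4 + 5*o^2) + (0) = o^5 - 6*o^4 + 27*o^3/4 + 5*o^2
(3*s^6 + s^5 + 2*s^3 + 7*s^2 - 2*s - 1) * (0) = 0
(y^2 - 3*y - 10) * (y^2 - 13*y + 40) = y^4 - 16*y^3 + 69*y^2 + 10*y - 400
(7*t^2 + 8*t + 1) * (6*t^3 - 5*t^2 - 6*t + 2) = 42*t^5 + 13*t^4 - 76*t^3 - 39*t^2 + 10*t + 2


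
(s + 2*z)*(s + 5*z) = s^2 + 7*s*z + 10*z^2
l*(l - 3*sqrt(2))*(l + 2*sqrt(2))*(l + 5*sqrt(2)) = l^4 + 4*sqrt(2)*l^3 - 22*l^2 - 60*sqrt(2)*l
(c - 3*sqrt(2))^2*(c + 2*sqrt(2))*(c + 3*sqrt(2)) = c^4 - sqrt(2)*c^3 - 30*c^2 + 18*sqrt(2)*c + 216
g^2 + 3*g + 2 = (g + 1)*(g + 2)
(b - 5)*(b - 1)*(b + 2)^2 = b^4 - 2*b^3 - 15*b^2 - 4*b + 20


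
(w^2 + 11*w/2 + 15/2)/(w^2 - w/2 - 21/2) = (2*w + 5)/(2*w - 7)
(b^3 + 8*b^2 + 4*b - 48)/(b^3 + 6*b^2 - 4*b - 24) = (b + 4)/(b + 2)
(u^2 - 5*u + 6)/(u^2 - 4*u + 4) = (u - 3)/(u - 2)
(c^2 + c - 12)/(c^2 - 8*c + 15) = (c + 4)/(c - 5)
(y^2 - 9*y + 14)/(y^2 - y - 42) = (y - 2)/(y + 6)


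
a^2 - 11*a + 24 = (a - 8)*(a - 3)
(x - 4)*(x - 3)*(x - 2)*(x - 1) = x^4 - 10*x^3 + 35*x^2 - 50*x + 24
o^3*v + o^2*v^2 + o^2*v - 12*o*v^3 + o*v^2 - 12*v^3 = (o - 3*v)*(o + 4*v)*(o*v + v)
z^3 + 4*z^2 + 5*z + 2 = (z + 1)^2*(z + 2)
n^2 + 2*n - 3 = (n - 1)*(n + 3)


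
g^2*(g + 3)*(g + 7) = g^4 + 10*g^3 + 21*g^2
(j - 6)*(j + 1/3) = j^2 - 17*j/3 - 2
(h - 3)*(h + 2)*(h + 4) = h^3 + 3*h^2 - 10*h - 24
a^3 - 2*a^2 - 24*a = a*(a - 6)*(a + 4)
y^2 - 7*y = y*(y - 7)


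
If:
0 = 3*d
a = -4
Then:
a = -4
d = 0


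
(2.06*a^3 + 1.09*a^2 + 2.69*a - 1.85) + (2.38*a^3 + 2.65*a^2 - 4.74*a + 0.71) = 4.44*a^3 + 3.74*a^2 - 2.05*a - 1.14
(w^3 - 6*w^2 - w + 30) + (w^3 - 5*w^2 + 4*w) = 2*w^3 - 11*w^2 + 3*w + 30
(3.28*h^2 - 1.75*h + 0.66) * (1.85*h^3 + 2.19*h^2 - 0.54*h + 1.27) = 6.068*h^5 + 3.9457*h^4 - 4.3827*h^3 + 6.556*h^2 - 2.5789*h + 0.8382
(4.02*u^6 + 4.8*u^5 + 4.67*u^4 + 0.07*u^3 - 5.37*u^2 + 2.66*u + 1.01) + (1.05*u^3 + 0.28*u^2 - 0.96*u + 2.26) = 4.02*u^6 + 4.8*u^5 + 4.67*u^4 + 1.12*u^3 - 5.09*u^2 + 1.7*u + 3.27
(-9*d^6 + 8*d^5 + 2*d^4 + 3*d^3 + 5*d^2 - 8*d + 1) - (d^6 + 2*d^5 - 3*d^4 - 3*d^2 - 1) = -10*d^6 + 6*d^5 + 5*d^4 + 3*d^3 + 8*d^2 - 8*d + 2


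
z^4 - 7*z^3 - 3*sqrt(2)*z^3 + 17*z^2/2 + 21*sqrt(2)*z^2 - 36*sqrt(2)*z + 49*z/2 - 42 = (z - 4)*(z - 3)*(z - 7*sqrt(2)/2)*(z + sqrt(2)/2)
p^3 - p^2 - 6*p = p*(p - 3)*(p + 2)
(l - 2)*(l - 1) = l^2 - 3*l + 2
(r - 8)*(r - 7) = r^2 - 15*r + 56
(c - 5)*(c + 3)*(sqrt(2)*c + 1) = sqrt(2)*c^3 - 2*sqrt(2)*c^2 + c^2 - 15*sqrt(2)*c - 2*c - 15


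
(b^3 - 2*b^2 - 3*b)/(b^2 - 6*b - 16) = b*(-b^2 + 2*b + 3)/(-b^2 + 6*b + 16)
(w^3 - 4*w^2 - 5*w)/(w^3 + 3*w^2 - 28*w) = (w^2 - 4*w - 5)/(w^2 + 3*w - 28)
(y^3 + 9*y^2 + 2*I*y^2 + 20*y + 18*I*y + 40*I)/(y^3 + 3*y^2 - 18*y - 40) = (y^2 + 2*y*(2 + I) + 8*I)/(y^2 - 2*y - 8)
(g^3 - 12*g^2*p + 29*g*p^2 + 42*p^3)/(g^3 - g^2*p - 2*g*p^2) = (-g^2 + 13*g*p - 42*p^2)/(g*(-g + 2*p))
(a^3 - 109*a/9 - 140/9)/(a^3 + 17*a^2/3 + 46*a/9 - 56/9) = (3*a^2 - 7*a - 20)/(3*a^2 + 10*a - 8)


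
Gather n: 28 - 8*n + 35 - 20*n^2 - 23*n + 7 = -20*n^2 - 31*n + 70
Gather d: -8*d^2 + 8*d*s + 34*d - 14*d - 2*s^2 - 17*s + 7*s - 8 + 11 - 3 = -8*d^2 + d*(8*s + 20) - 2*s^2 - 10*s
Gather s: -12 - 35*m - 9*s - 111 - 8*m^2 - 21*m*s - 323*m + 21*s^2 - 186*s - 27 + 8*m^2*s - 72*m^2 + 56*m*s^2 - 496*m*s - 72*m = -80*m^2 - 430*m + s^2*(56*m + 21) + s*(8*m^2 - 517*m - 195) - 150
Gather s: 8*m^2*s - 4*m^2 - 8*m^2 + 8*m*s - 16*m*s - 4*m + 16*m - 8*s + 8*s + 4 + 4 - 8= -12*m^2 + 12*m + s*(8*m^2 - 8*m)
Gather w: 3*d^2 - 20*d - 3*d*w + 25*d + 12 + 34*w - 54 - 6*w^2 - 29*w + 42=3*d^2 + 5*d - 6*w^2 + w*(5 - 3*d)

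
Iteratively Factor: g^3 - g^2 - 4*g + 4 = (g - 1)*(g^2 - 4) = (g - 1)*(g + 2)*(g - 2)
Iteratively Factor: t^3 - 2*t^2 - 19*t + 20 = (t - 5)*(t^2 + 3*t - 4) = (t - 5)*(t + 4)*(t - 1)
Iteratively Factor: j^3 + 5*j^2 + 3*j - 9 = (j + 3)*(j^2 + 2*j - 3) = (j + 3)^2*(j - 1)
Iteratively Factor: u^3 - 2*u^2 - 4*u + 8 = (u + 2)*(u^2 - 4*u + 4) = (u - 2)*(u + 2)*(u - 2)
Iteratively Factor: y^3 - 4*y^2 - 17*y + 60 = (y - 5)*(y^2 + y - 12) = (y - 5)*(y + 4)*(y - 3)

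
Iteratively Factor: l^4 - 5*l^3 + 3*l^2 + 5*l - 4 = (l - 1)*(l^3 - 4*l^2 - l + 4) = (l - 4)*(l - 1)*(l^2 - 1) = (l - 4)*(l - 1)*(l + 1)*(l - 1)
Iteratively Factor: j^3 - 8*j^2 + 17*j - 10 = (j - 1)*(j^2 - 7*j + 10) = (j - 5)*(j - 1)*(j - 2)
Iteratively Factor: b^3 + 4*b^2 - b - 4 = (b + 4)*(b^2 - 1) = (b - 1)*(b + 4)*(b + 1)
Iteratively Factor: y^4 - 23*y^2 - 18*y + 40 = (y - 5)*(y^3 + 5*y^2 + 2*y - 8) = (y - 5)*(y + 4)*(y^2 + y - 2) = (y - 5)*(y - 1)*(y + 4)*(y + 2)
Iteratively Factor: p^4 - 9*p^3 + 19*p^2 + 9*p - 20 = (p - 5)*(p^3 - 4*p^2 - p + 4) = (p - 5)*(p - 1)*(p^2 - 3*p - 4) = (p - 5)*(p - 4)*(p - 1)*(p + 1)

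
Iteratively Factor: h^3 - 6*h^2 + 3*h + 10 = (h - 5)*(h^2 - h - 2) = (h - 5)*(h - 2)*(h + 1)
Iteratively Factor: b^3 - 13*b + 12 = (b - 3)*(b^2 + 3*b - 4) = (b - 3)*(b + 4)*(b - 1)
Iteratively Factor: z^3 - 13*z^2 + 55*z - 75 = (z - 5)*(z^2 - 8*z + 15) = (z - 5)^2*(z - 3)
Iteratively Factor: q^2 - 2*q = (q - 2)*(q)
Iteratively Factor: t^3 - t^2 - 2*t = (t - 2)*(t^2 + t) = t*(t - 2)*(t + 1)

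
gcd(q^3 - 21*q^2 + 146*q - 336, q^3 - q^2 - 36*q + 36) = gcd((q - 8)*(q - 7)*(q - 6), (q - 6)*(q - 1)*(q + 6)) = q - 6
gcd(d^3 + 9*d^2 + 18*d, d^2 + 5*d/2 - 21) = d + 6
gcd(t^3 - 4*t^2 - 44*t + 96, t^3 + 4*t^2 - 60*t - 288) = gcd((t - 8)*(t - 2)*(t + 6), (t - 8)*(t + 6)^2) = t^2 - 2*t - 48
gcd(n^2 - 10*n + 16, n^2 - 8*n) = n - 8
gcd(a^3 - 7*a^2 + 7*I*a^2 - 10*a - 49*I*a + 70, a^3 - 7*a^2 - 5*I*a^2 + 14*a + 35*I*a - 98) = a^2 + a*(-7 + 2*I) - 14*I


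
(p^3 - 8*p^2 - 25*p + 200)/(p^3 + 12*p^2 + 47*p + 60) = (p^2 - 13*p + 40)/(p^2 + 7*p + 12)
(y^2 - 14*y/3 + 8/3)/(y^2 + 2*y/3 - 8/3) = (3*y^2 - 14*y + 8)/(3*y^2 + 2*y - 8)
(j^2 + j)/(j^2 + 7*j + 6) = j/(j + 6)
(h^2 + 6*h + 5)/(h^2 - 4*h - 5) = (h + 5)/(h - 5)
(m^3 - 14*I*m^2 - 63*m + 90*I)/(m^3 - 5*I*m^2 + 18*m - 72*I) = (m - 5*I)/(m + 4*I)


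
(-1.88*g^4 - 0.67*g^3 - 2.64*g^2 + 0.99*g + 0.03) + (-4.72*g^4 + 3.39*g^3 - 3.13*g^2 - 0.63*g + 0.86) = -6.6*g^4 + 2.72*g^3 - 5.77*g^2 + 0.36*g + 0.89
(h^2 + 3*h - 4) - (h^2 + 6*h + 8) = -3*h - 12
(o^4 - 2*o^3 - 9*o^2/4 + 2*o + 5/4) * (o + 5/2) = o^5 + o^4/2 - 29*o^3/4 - 29*o^2/8 + 25*o/4 + 25/8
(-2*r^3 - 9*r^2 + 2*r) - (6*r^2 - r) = -2*r^3 - 15*r^2 + 3*r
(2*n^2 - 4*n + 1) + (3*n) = 2*n^2 - n + 1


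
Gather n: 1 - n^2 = 1 - n^2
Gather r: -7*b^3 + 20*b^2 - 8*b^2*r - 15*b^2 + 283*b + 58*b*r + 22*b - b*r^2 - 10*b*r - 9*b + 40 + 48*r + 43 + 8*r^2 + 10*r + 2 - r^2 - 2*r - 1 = -7*b^3 + 5*b^2 + 296*b + r^2*(7 - b) + r*(-8*b^2 + 48*b + 56) + 84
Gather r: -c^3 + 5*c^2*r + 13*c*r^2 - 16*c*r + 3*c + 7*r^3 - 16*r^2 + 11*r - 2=-c^3 + 3*c + 7*r^3 + r^2*(13*c - 16) + r*(5*c^2 - 16*c + 11) - 2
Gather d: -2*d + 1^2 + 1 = 2 - 2*d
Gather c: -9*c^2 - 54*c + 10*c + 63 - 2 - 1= -9*c^2 - 44*c + 60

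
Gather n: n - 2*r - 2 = n - 2*r - 2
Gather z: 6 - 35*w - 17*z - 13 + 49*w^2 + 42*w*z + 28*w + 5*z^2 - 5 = 49*w^2 - 7*w + 5*z^2 + z*(42*w - 17) - 12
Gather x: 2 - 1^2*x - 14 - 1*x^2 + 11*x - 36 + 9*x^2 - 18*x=8*x^2 - 8*x - 48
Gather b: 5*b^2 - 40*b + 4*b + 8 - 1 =5*b^2 - 36*b + 7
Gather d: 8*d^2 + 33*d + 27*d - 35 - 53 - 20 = 8*d^2 + 60*d - 108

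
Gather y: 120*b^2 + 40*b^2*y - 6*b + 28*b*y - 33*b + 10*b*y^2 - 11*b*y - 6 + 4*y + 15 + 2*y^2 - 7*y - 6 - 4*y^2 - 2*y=120*b^2 - 39*b + y^2*(10*b - 2) + y*(40*b^2 + 17*b - 5) + 3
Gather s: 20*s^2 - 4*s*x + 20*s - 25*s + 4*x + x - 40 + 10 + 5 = 20*s^2 + s*(-4*x - 5) + 5*x - 25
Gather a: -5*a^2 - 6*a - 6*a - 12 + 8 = -5*a^2 - 12*a - 4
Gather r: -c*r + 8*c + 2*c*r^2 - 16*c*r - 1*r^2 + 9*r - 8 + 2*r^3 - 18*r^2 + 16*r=8*c + 2*r^3 + r^2*(2*c - 19) + r*(25 - 17*c) - 8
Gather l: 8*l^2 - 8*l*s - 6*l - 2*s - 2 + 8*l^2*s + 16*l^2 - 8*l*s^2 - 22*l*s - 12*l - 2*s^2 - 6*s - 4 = l^2*(8*s + 24) + l*(-8*s^2 - 30*s - 18) - 2*s^2 - 8*s - 6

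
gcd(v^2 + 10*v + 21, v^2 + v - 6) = v + 3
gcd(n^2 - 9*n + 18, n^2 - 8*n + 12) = n - 6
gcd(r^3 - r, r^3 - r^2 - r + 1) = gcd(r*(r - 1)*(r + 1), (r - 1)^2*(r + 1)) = r^2 - 1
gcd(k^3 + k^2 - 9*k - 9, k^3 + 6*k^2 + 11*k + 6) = k^2 + 4*k + 3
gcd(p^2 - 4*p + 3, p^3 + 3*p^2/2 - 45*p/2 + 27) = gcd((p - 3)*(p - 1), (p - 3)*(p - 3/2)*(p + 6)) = p - 3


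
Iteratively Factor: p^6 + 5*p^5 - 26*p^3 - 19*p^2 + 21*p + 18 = (p + 1)*(p^5 + 4*p^4 - 4*p^3 - 22*p^2 + 3*p + 18) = (p + 1)*(p + 3)*(p^4 + p^3 - 7*p^2 - p + 6) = (p + 1)*(p + 3)^2*(p^3 - 2*p^2 - p + 2) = (p + 1)^2*(p + 3)^2*(p^2 - 3*p + 2) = (p - 2)*(p + 1)^2*(p + 3)^2*(p - 1)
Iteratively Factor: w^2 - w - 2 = (w - 2)*(w + 1)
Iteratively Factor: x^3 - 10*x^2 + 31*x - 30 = (x - 2)*(x^2 - 8*x + 15) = (x - 5)*(x - 2)*(x - 3)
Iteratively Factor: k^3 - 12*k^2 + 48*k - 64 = (k - 4)*(k^2 - 8*k + 16) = (k - 4)^2*(k - 4)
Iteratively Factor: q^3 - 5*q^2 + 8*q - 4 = (q - 2)*(q^2 - 3*q + 2) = (q - 2)^2*(q - 1)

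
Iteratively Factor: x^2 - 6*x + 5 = (x - 5)*(x - 1)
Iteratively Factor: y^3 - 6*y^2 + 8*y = (y)*(y^2 - 6*y + 8) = y*(y - 2)*(y - 4)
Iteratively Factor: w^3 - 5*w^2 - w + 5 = (w - 1)*(w^2 - 4*w - 5) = (w - 5)*(w - 1)*(w + 1)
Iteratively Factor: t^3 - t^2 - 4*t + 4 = (t + 2)*(t^2 - 3*t + 2) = (t - 2)*(t + 2)*(t - 1)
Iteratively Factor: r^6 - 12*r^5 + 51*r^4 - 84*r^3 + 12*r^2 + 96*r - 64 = (r - 1)*(r^5 - 11*r^4 + 40*r^3 - 44*r^2 - 32*r + 64) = (r - 1)*(r + 1)*(r^4 - 12*r^3 + 52*r^2 - 96*r + 64) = (r - 4)*(r - 1)*(r + 1)*(r^3 - 8*r^2 + 20*r - 16) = (r - 4)*(r - 2)*(r - 1)*(r + 1)*(r^2 - 6*r + 8) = (r - 4)^2*(r - 2)*(r - 1)*(r + 1)*(r - 2)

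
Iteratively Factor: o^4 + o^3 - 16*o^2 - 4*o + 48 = (o - 2)*(o^3 + 3*o^2 - 10*o - 24) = (o - 2)*(o + 2)*(o^2 + o - 12) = (o - 3)*(o - 2)*(o + 2)*(o + 4)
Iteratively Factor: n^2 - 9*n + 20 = (n - 5)*(n - 4)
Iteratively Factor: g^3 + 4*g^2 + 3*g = (g + 3)*(g^2 + g) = (g + 1)*(g + 3)*(g)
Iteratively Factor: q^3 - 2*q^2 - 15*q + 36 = (q - 3)*(q^2 + q - 12) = (q - 3)^2*(q + 4)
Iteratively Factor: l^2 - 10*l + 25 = (l - 5)*(l - 5)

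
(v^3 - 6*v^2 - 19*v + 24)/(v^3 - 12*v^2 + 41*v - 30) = (v^2 - 5*v - 24)/(v^2 - 11*v + 30)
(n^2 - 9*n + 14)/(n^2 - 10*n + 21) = (n - 2)/(n - 3)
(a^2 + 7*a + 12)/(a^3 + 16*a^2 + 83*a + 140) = (a + 3)/(a^2 + 12*a + 35)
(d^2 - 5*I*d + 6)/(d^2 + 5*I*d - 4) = (d - 6*I)/(d + 4*I)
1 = 1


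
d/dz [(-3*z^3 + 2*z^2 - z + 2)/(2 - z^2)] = (3*z^4 - 19*z^2 + 12*z - 2)/(z^4 - 4*z^2 + 4)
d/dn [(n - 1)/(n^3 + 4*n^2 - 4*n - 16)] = (n^3 + 4*n^2 - 4*n - (n - 1)*(3*n^2 + 8*n - 4) - 16)/(n^3 + 4*n^2 - 4*n - 16)^2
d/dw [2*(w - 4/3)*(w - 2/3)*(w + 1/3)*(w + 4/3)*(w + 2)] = 10*w^4 + 40*w^3/3 - 16*w^2 - 368*w/27 + 256/81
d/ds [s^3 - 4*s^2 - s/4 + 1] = 3*s^2 - 8*s - 1/4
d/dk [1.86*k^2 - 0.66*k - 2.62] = 3.72*k - 0.66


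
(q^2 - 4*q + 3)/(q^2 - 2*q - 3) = (q - 1)/(q + 1)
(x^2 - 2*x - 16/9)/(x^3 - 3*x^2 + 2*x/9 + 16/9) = 1/(x - 1)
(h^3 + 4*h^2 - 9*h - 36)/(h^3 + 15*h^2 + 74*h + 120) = (h^2 - 9)/(h^2 + 11*h + 30)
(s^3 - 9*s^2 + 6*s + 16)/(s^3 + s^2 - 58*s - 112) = (s^2 - s - 2)/(s^2 + 9*s + 14)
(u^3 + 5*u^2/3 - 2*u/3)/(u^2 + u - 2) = u*(3*u - 1)/(3*(u - 1))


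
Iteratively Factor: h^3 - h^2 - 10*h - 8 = (h - 4)*(h^2 + 3*h + 2) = (h - 4)*(h + 2)*(h + 1)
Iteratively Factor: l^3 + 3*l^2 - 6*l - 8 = (l + 1)*(l^2 + 2*l - 8) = (l + 1)*(l + 4)*(l - 2)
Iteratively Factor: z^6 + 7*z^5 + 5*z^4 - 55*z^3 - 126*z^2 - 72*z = (z)*(z^5 + 7*z^4 + 5*z^3 - 55*z^2 - 126*z - 72) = z*(z + 1)*(z^4 + 6*z^3 - z^2 - 54*z - 72) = z*(z + 1)*(z + 2)*(z^3 + 4*z^2 - 9*z - 36) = z*(z + 1)*(z + 2)*(z + 3)*(z^2 + z - 12) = z*(z - 3)*(z + 1)*(z + 2)*(z + 3)*(z + 4)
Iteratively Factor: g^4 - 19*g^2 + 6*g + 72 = (g + 4)*(g^3 - 4*g^2 - 3*g + 18) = (g + 2)*(g + 4)*(g^2 - 6*g + 9) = (g - 3)*(g + 2)*(g + 4)*(g - 3)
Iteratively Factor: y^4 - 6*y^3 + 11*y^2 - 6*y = (y - 1)*(y^3 - 5*y^2 + 6*y) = (y - 3)*(y - 1)*(y^2 - 2*y) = y*(y - 3)*(y - 1)*(y - 2)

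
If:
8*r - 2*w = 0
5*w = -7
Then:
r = -7/20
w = -7/5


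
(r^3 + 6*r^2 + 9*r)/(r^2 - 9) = r*(r + 3)/(r - 3)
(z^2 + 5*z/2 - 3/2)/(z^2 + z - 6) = (z - 1/2)/(z - 2)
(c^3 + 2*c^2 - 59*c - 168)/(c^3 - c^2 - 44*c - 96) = (c + 7)/(c + 4)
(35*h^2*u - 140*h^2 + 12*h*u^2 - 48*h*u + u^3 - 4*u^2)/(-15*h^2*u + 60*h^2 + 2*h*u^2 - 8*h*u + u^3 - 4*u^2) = (7*h + u)/(-3*h + u)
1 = 1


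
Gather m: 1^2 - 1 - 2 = -2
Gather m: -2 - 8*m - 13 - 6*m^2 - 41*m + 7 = -6*m^2 - 49*m - 8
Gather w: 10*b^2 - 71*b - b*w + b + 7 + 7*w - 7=10*b^2 - 70*b + w*(7 - b)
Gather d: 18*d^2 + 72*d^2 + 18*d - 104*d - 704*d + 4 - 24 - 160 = 90*d^2 - 790*d - 180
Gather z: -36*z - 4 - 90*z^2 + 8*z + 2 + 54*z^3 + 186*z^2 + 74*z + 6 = 54*z^3 + 96*z^2 + 46*z + 4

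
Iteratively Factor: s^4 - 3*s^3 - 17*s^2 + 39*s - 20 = (s - 1)*(s^3 - 2*s^2 - 19*s + 20) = (s - 1)^2*(s^2 - s - 20) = (s - 5)*(s - 1)^2*(s + 4)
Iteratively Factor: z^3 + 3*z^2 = (z)*(z^2 + 3*z) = z^2*(z + 3)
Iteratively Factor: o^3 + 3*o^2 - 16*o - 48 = (o - 4)*(o^2 + 7*o + 12) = (o - 4)*(o + 3)*(o + 4)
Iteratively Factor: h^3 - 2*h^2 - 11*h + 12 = (h + 3)*(h^2 - 5*h + 4) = (h - 1)*(h + 3)*(h - 4)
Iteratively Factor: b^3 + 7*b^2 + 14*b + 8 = (b + 2)*(b^2 + 5*b + 4) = (b + 1)*(b + 2)*(b + 4)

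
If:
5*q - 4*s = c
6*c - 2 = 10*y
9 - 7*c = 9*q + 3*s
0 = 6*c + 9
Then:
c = -3/2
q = 49/34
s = 37/17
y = -11/10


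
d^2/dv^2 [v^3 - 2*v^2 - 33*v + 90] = 6*v - 4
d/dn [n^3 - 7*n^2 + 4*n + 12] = 3*n^2 - 14*n + 4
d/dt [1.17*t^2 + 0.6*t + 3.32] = 2.34*t + 0.6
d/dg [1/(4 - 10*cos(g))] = -5*sin(g)/(2*(5*cos(g) - 2)^2)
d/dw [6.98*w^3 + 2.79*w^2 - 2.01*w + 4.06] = 20.94*w^2 + 5.58*w - 2.01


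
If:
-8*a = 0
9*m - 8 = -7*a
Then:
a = 0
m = 8/9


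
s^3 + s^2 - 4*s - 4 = (s - 2)*(s + 1)*(s + 2)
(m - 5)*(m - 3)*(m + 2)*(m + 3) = m^4 - 3*m^3 - 19*m^2 + 27*m + 90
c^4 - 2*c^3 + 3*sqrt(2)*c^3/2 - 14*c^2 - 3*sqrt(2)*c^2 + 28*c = c*(c - 2)*(c - 2*sqrt(2))*(c + 7*sqrt(2)/2)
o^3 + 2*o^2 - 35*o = o*(o - 5)*(o + 7)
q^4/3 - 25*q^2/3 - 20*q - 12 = (q/3 + 1)*(q - 6)*(q + 1)*(q + 2)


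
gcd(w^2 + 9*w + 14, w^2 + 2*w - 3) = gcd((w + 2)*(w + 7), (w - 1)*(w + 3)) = 1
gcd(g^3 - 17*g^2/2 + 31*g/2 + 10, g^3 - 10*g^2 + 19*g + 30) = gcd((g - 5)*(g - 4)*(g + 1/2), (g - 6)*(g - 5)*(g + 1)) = g - 5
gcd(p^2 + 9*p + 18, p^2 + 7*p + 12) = p + 3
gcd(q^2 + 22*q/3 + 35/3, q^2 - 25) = q + 5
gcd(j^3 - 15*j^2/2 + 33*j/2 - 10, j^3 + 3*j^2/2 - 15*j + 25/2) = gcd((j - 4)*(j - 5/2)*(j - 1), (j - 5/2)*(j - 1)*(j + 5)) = j^2 - 7*j/2 + 5/2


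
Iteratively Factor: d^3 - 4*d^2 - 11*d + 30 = (d - 2)*(d^2 - 2*d - 15) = (d - 2)*(d + 3)*(d - 5)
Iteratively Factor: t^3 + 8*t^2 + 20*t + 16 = (t + 2)*(t^2 + 6*t + 8) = (t + 2)*(t + 4)*(t + 2)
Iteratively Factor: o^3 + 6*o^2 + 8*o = (o + 2)*(o^2 + 4*o) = o*(o + 2)*(o + 4)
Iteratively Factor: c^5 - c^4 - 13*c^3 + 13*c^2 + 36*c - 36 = (c - 3)*(c^4 + 2*c^3 - 7*c^2 - 8*c + 12) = (c - 3)*(c - 1)*(c^3 + 3*c^2 - 4*c - 12) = (c - 3)*(c - 1)*(c + 3)*(c^2 - 4) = (c - 3)*(c - 2)*(c - 1)*(c + 3)*(c + 2)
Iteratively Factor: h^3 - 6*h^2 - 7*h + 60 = (h - 5)*(h^2 - h - 12) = (h - 5)*(h + 3)*(h - 4)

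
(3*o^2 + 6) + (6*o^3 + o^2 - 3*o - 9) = 6*o^3 + 4*o^2 - 3*o - 3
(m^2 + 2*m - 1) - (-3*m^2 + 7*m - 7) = 4*m^2 - 5*m + 6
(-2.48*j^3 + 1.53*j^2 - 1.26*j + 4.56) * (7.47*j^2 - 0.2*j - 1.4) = -18.5256*j^5 + 11.9251*j^4 - 6.2462*j^3 + 32.1732*j^2 + 0.852*j - 6.384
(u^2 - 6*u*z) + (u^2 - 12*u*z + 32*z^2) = 2*u^2 - 18*u*z + 32*z^2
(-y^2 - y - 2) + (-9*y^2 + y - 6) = -10*y^2 - 8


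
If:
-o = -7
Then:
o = 7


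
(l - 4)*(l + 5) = l^2 + l - 20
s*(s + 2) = s^2 + 2*s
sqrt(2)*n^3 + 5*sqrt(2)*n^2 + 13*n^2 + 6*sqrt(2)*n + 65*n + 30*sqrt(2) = (n + 5)*(n + 6*sqrt(2))*(sqrt(2)*n + 1)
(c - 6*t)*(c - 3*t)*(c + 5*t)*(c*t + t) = c^4*t - 4*c^3*t^2 + c^3*t - 27*c^2*t^3 - 4*c^2*t^2 + 90*c*t^4 - 27*c*t^3 + 90*t^4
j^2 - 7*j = j*(j - 7)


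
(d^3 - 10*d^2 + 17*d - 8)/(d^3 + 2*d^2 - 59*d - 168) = (d^2 - 2*d + 1)/(d^2 + 10*d + 21)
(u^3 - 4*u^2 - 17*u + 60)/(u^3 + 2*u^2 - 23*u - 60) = (u - 3)/(u + 3)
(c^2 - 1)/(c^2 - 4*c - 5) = (c - 1)/(c - 5)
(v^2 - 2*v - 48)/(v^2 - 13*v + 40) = (v + 6)/(v - 5)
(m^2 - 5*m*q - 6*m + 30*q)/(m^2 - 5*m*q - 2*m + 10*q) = (m - 6)/(m - 2)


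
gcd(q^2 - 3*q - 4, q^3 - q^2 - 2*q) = q + 1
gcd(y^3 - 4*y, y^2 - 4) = y^2 - 4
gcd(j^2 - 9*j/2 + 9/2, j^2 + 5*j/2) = 1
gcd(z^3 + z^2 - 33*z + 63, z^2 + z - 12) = z - 3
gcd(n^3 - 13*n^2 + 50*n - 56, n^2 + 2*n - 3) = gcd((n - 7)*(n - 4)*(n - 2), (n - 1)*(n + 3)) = 1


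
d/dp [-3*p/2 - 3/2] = -3/2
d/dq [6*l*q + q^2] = 6*l + 2*q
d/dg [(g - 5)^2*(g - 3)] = (g - 5)*(3*g - 11)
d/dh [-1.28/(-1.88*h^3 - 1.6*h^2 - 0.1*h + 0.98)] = (-7.2192*h^2 - 4.096*h - 0.128)/(1.88*h^3 + 1.6*h^2 + 0.1*h - 0.98)^2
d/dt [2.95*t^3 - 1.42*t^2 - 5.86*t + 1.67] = 8.85*t^2 - 2.84*t - 5.86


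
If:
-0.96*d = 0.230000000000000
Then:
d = -0.24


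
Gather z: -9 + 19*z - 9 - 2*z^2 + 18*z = -2*z^2 + 37*z - 18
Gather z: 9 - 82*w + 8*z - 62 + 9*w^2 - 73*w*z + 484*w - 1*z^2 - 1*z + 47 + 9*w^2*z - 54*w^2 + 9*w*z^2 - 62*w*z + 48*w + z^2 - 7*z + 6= -45*w^2 + 9*w*z^2 + 450*w + z*(9*w^2 - 135*w)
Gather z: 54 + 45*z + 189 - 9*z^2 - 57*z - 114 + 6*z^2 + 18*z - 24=-3*z^2 + 6*z + 105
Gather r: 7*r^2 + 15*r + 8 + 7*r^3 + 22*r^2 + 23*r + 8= 7*r^3 + 29*r^2 + 38*r + 16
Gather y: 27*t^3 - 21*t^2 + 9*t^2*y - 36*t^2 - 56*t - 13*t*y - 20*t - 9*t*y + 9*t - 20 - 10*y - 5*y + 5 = 27*t^3 - 57*t^2 - 67*t + y*(9*t^2 - 22*t - 15) - 15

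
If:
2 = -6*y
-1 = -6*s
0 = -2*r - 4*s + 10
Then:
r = 14/3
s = 1/6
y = -1/3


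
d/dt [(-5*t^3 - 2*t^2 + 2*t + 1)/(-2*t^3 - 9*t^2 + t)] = (41*t^4 - 2*t^3 + 22*t^2 + 18*t - 1)/(t^2*(4*t^4 + 36*t^3 + 77*t^2 - 18*t + 1))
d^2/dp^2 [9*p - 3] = 0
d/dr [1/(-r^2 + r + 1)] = (2*r - 1)/(-r^2 + r + 1)^2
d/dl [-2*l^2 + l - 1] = 1 - 4*l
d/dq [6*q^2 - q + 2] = 12*q - 1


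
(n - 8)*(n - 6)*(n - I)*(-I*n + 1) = -I*n^4 + 14*I*n^3 - 49*I*n^2 + 14*I*n - 48*I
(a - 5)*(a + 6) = a^2 + a - 30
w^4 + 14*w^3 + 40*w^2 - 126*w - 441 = (w - 3)*(w + 3)*(w + 7)^2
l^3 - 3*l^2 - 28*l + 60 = (l - 6)*(l - 2)*(l + 5)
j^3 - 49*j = j*(j - 7)*(j + 7)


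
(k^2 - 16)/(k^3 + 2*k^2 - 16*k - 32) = 1/(k + 2)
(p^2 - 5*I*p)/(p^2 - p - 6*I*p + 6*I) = p*(p - 5*I)/(p^2 - p - 6*I*p + 6*I)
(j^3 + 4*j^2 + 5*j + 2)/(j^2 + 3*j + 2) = j + 1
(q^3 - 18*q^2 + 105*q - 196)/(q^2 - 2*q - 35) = (q^2 - 11*q + 28)/(q + 5)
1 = 1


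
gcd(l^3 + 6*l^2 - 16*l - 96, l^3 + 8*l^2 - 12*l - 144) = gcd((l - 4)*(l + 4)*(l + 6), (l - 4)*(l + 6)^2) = l^2 + 2*l - 24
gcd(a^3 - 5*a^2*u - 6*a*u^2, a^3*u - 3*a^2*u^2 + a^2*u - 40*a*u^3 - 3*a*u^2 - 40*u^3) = 1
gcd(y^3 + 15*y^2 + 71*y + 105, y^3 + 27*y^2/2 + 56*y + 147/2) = y^2 + 10*y + 21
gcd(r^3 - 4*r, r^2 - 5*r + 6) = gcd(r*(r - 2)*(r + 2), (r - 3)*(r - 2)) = r - 2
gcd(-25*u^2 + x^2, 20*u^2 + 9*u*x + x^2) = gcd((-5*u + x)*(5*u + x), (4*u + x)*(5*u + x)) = 5*u + x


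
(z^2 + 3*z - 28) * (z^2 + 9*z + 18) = z^4 + 12*z^3 + 17*z^2 - 198*z - 504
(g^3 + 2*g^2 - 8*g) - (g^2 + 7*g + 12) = g^3 + g^2 - 15*g - 12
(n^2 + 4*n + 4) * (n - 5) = n^3 - n^2 - 16*n - 20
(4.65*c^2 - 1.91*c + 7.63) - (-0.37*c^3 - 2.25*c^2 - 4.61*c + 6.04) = 0.37*c^3 + 6.9*c^2 + 2.7*c + 1.59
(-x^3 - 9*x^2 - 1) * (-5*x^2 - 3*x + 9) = 5*x^5 + 48*x^4 + 18*x^3 - 76*x^2 + 3*x - 9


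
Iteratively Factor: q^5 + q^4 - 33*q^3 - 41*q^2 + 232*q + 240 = (q + 1)*(q^4 - 33*q^2 - 8*q + 240) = (q - 3)*(q + 1)*(q^3 + 3*q^2 - 24*q - 80) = (q - 5)*(q - 3)*(q + 1)*(q^2 + 8*q + 16) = (q - 5)*(q - 3)*(q + 1)*(q + 4)*(q + 4)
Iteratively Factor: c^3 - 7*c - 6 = (c + 2)*(c^2 - 2*c - 3) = (c - 3)*(c + 2)*(c + 1)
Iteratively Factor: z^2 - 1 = (z + 1)*(z - 1)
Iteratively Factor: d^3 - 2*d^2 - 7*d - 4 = (d + 1)*(d^2 - 3*d - 4) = (d + 1)^2*(d - 4)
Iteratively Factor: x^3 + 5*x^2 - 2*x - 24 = (x - 2)*(x^2 + 7*x + 12) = (x - 2)*(x + 4)*(x + 3)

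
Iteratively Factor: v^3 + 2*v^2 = (v)*(v^2 + 2*v) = v*(v + 2)*(v)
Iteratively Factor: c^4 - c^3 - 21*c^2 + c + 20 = (c - 1)*(c^3 - 21*c - 20) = (c - 1)*(c + 1)*(c^2 - c - 20) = (c - 5)*(c - 1)*(c + 1)*(c + 4)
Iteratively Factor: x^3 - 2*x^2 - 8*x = (x - 4)*(x^2 + 2*x) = x*(x - 4)*(x + 2)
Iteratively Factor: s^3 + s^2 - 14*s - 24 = (s - 4)*(s^2 + 5*s + 6) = (s - 4)*(s + 2)*(s + 3)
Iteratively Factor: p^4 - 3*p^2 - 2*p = (p + 1)*(p^3 - p^2 - 2*p) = p*(p + 1)*(p^2 - p - 2) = p*(p - 2)*(p + 1)*(p + 1)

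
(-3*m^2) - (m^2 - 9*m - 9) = -4*m^2 + 9*m + 9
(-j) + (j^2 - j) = j^2 - 2*j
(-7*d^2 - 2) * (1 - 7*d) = 49*d^3 - 7*d^2 + 14*d - 2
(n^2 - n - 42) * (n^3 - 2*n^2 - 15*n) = n^5 - 3*n^4 - 55*n^3 + 99*n^2 + 630*n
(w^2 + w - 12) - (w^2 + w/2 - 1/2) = w/2 - 23/2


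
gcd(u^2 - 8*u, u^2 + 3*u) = u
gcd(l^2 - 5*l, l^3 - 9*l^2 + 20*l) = l^2 - 5*l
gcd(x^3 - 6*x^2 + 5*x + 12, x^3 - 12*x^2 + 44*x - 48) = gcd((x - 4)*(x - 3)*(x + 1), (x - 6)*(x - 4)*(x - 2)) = x - 4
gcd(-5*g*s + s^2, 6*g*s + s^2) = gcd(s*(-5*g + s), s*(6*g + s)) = s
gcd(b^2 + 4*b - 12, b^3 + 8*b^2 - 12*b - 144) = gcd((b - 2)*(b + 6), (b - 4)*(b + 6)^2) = b + 6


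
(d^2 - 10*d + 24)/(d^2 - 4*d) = (d - 6)/d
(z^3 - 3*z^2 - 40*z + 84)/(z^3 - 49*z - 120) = (-z^3 + 3*z^2 + 40*z - 84)/(-z^3 + 49*z + 120)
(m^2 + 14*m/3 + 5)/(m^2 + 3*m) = (m + 5/3)/m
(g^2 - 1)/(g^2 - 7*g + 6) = (g + 1)/(g - 6)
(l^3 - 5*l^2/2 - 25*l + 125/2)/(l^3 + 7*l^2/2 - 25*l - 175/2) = (2*l - 5)/(2*l + 7)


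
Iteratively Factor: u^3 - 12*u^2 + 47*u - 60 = (u - 5)*(u^2 - 7*u + 12) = (u - 5)*(u - 4)*(u - 3)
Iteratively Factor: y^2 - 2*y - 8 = (y + 2)*(y - 4)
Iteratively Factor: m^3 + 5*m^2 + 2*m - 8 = (m + 2)*(m^2 + 3*m - 4) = (m + 2)*(m + 4)*(m - 1)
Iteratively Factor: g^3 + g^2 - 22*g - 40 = (g + 2)*(g^2 - g - 20) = (g + 2)*(g + 4)*(g - 5)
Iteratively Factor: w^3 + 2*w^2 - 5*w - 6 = (w + 3)*(w^2 - w - 2) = (w + 1)*(w + 3)*(w - 2)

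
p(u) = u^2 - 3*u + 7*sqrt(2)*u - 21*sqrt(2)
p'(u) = 2*u - 3 + 7*sqrt(2)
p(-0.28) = -31.55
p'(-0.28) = 6.34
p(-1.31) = -37.02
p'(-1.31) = 4.28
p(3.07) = 0.91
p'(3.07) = 13.04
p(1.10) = -20.90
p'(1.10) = 9.10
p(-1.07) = -35.94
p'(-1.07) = 4.76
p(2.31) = -8.42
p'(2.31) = 11.52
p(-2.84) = -41.23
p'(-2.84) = 1.22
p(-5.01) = -39.16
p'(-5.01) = -3.12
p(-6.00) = -35.10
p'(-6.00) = -5.10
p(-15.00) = 91.81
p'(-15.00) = -23.10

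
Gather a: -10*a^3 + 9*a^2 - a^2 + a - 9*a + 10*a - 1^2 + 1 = -10*a^3 + 8*a^2 + 2*a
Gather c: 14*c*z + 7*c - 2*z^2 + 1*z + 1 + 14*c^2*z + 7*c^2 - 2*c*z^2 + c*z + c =c^2*(14*z + 7) + c*(-2*z^2 + 15*z + 8) - 2*z^2 + z + 1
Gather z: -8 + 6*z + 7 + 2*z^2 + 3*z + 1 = 2*z^2 + 9*z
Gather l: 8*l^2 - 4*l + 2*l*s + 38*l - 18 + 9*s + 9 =8*l^2 + l*(2*s + 34) + 9*s - 9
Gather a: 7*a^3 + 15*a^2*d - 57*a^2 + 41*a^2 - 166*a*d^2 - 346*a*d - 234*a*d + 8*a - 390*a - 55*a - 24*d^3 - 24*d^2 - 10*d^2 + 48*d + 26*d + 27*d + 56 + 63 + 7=7*a^3 + a^2*(15*d - 16) + a*(-166*d^2 - 580*d - 437) - 24*d^3 - 34*d^2 + 101*d + 126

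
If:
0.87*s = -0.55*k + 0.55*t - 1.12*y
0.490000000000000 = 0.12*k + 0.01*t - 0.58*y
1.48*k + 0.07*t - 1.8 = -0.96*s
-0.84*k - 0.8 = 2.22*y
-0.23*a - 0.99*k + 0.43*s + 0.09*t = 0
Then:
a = -2.26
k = 0.82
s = 0.59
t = 0.38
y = -0.67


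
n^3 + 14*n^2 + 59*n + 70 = (n + 2)*(n + 5)*(n + 7)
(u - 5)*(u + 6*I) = u^2 - 5*u + 6*I*u - 30*I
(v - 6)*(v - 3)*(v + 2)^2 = v^4 - 5*v^3 - 14*v^2 + 36*v + 72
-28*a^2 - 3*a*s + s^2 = (-7*a + s)*(4*a + s)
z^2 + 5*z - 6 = (z - 1)*(z + 6)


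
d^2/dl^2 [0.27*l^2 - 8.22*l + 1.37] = 0.540000000000000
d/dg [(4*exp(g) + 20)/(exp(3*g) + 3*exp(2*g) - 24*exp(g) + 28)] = 8*(-exp(2*g) - 11*exp(g) - 37)*exp(g)/(exp(5*g) + 8*exp(4*g) - 23*exp(3*g) - 134*exp(2*g) + 476*exp(g) - 392)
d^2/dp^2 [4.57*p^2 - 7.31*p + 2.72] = 9.14000000000000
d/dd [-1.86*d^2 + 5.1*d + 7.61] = 5.1 - 3.72*d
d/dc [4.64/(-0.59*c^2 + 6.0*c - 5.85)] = (5.4752*c - 27.84)/(0.59*c^2 - 6.0*c + 5.85)^2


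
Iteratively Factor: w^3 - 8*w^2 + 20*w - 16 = (w - 2)*(w^2 - 6*w + 8) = (w - 2)^2*(w - 4)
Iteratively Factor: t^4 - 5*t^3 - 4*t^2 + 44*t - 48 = (t - 2)*(t^3 - 3*t^2 - 10*t + 24) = (t - 2)^2*(t^2 - t - 12) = (t - 4)*(t - 2)^2*(t + 3)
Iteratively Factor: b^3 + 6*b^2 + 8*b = (b)*(b^2 + 6*b + 8) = b*(b + 2)*(b + 4)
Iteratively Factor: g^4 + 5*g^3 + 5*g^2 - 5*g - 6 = (g + 3)*(g^3 + 2*g^2 - g - 2) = (g - 1)*(g + 3)*(g^2 + 3*g + 2) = (g - 1)*(g + 1)*(g + 3)*(g + 2)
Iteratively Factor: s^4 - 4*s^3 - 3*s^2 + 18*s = (s - 3)*(s^3 - s^2 - 6*s) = (s - 3)^2*(s^2 + 2*s) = (s - 3)^2*(s + 2)*(s)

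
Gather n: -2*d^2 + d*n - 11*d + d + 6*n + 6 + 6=-2*d^2 - 10*d + n*(d + 6) + 12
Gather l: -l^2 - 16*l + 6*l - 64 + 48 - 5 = -l^2 - 10*l - 21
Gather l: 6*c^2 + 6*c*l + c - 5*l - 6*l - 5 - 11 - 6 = 6*c^2 + c + l*(6*c - 11) - 22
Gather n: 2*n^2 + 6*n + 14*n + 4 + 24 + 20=2*n^2 + 20*n + 48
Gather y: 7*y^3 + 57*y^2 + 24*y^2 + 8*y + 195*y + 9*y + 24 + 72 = 7*y^3 + 81*y^2 + 212*y + 96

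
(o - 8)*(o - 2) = o^2 - 10*o + 16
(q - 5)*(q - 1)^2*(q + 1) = q^4 - 6*q^3 + 4*q^2 + 6*q - 5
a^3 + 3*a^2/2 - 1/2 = (a - 1/2)*(a + 1)^2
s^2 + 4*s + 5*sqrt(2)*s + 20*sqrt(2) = (s + 4)*(s + 5*sqrt(2))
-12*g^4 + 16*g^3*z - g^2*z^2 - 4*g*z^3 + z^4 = (-3*g + z)*(-2*g + z)*(-g + z)*(2*g + z)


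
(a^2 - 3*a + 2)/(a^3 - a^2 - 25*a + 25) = (a - 2)/(a^2 - 25)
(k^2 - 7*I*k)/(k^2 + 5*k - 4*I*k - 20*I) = k*(k - 7*I)/(k^2 + k*(5 - 4*I) - 20*I)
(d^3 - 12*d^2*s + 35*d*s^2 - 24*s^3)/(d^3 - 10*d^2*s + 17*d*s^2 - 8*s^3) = (-d + 3*s)/(-d + s)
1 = 1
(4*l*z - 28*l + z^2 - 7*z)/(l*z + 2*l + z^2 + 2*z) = (4*l*z - 28*l + z^2 - 7*z)/(l*z + 2*l + z^2 + 2*z)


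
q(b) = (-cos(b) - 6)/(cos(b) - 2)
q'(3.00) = -0.13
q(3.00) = 1.68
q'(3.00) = -0.13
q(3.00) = 1.68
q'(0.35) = -2.44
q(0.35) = 6.54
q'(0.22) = -1.66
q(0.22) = 6.81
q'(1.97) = -1.29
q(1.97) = 2.35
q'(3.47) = 0.30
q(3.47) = 1.72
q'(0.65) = -3.34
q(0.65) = 5.64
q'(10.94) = 1.89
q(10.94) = 2.89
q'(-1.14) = 2.90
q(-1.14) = 4.06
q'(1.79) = -1.59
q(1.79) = 2.61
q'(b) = (-cos(b) - 6)*sin(b)/(cos(b) - 2)^2 + sin(b)/(cos(b) - 2) = -8*sin(b)/(cos(b) - 2)^2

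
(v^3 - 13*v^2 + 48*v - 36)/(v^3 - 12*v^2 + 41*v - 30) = (v - 6)/(v - 5)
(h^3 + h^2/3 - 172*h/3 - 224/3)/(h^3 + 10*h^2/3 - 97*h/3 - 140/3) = (h - 8)/(h - 5)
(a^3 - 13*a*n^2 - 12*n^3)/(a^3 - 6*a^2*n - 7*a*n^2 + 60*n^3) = (a + n)/(a - 5*n)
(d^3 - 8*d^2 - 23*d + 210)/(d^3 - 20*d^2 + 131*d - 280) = (d^2 - d - 30)/(d^2 - 13*d + 40)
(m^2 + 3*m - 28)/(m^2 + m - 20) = (m + 7)/(m + 5)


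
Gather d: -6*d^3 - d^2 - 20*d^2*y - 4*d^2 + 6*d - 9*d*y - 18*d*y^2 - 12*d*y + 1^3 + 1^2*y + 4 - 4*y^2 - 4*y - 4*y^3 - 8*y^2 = -6*d^3 + d^2*(-20*y - 5) + d*(-18*y^2 - 21*y + 6) - 4*y^3 - 12*y^2 - 3*y + 5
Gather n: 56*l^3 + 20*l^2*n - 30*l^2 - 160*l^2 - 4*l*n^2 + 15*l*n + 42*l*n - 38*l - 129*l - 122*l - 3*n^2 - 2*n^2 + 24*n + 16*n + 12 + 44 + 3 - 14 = 56*l^3 - 190*l^2 - 289*l + n^2*(-4*l - 5) + n*(20*l^2 + 57*l + 40) + 45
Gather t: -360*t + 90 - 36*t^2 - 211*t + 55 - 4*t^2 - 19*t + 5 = -40*t^2 - 590*t + 150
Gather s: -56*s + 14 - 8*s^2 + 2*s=-8*s^2 - 54*s + 14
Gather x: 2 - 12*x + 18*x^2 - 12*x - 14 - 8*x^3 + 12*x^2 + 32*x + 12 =-8*x^3 + 30*x^2 + 8*x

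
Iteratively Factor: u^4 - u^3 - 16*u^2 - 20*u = (u)*(u^3 - u^2 - 16*u - 20) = u*(u - 5)*(u^2 + 4*u + 4) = u*(u - 5)*(u + 2)*(u + 2)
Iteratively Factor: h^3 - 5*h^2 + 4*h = (h)*(h^2 - 5*h + 4) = h*(h - 1)*(h - 4)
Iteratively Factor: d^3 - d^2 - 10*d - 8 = (d + 1)*(d^2 - 2*d - 8) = (d + 1)*(d + 2)*(d - 4)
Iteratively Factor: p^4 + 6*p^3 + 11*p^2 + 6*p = (p + 1)*(p^3 + 5*p^2 + 6*p) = (p + 1)*(p + 2)*(p^2 + 3*p) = p*(p + 1)*(p + 2)*(p + 3)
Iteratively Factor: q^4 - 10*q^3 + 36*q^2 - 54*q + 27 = (q - 3)*(q^3 - 7*q^2 + 15*q - 9) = (q - 3)^2*(q^2 - 4*q + 3) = (q - 3)^2*(q - 1)*(q - 3)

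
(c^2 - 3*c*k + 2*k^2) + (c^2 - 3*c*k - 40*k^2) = 2*c^2 - 6*c*k - 38*k^2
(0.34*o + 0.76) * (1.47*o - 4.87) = 0.4998*o^2 - 0.5386*o - 3.7012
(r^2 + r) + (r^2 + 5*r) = 2*r^2 + 6*r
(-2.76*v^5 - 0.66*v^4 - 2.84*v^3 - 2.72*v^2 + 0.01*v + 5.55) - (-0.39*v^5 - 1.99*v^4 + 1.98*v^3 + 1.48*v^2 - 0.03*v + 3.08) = -2.37*v^5 + 1.33*v^4 - 4.82*v^3 - 4.2*v^2 + 0.04*v + 2.47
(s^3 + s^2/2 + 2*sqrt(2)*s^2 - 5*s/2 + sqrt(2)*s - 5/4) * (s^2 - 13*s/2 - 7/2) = s^5 - 6*s^4 + 2*sqrt(2)*s^4 - 12*sqrt(2)*s^3 - 37*s^3/4 - 27*sqrt(2)*s^2/2 + 53*s^2/4 - 7*sqrt(2)*s/2 + 135*s/8 + 35/8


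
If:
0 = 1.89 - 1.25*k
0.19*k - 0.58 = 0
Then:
No Solution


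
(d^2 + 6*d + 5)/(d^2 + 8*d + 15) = (d + 1)/(d + 3)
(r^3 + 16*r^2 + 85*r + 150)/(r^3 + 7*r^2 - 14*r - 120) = (r + 5)/(r - 4)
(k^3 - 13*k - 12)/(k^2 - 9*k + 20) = (k^2 + 4*k + 3)/(k - 5)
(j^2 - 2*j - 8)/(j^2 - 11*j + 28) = (j + 2)/(j - 7)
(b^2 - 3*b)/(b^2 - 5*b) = (b - 3)/(b - 5)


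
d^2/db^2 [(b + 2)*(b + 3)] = 2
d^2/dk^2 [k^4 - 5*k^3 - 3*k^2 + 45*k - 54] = 12*k^2 - 30*k - 6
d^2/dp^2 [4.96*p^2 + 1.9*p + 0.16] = 9.92000000000000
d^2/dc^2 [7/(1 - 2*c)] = -56/(2*c - 1)^3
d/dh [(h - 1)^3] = 3*(h - 1)^2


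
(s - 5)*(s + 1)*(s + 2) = s^3 - 2*s^2 - 13*s - 10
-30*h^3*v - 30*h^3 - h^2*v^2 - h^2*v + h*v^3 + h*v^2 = (-6*h + v)*(5*h + v)*(h*v + h)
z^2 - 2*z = z*(z - 2)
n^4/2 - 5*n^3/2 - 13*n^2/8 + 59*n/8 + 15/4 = (n/2 + 1/4)*(n - 5)*(n - 2)*(n + 3/2)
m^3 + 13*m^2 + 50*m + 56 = (m + 2)*(m + 4)*(m + 7)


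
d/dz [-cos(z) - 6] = sin(z)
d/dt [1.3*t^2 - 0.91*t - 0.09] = 2.6*t - 0.91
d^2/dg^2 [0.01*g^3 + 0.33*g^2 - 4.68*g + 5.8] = 0.06*g + 0.66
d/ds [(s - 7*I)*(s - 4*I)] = 2*s - 11*I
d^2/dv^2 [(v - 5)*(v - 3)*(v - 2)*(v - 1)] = 12*v^2 - 66*v + 82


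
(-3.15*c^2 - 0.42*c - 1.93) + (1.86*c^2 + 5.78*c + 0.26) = -1.29*c^2 + 5.36*c - 1.67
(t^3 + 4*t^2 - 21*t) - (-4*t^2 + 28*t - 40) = t^3 + 8*t^2 - 49*t + 40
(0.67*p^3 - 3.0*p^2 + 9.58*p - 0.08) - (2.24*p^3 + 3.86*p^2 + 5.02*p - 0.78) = -1.57*p^3 - 6.86*p^2 + 4.56*p + 0.7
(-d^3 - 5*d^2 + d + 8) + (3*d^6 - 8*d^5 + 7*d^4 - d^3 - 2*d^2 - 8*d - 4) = 3*d^6 - 8*d^5 + 7*d^4 - 2*d^3 - 7*d^2 - 7*d + 4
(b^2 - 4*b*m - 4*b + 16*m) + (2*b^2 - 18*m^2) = 3*b^2 - 4*b*m - 4*b - 18*m^2 + 16*m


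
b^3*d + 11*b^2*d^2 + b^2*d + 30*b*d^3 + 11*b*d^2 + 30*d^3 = (b + 5*d)*(b + 6*d)*(b*d + d)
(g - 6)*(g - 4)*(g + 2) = g^3 - 8*g^2 + 4*g + 48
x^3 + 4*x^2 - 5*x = x*(x - 1)*(x + 5)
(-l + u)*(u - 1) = -l*u + l + u^2 - u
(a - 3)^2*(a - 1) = a^3 - 7*a^2 + 15*a - 9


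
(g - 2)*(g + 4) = g^2 + 2*g - 8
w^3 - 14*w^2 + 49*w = w*(w - 7)^2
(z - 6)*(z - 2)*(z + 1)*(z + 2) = z^4 - 5*z^3 - 10*z^2 + 20*z + 24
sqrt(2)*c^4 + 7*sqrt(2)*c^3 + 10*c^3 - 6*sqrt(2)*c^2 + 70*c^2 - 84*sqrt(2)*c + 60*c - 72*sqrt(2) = (c + 6)*(c - sqrt(2))*(c + 6*sqrt(2))*(sqrt(2)*c + sqrt(2))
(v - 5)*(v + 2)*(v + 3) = v^3 - 19*v - 30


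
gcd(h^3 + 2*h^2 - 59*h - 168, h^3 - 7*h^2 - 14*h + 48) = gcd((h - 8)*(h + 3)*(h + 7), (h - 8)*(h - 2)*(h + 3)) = h^2 - 5*h - 24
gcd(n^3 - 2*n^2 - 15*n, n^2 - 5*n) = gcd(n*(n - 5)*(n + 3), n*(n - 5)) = n^2 - 5*n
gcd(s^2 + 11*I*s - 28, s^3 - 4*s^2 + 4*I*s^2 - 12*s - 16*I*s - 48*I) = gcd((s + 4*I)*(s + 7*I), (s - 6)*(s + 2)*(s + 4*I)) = s + 4*I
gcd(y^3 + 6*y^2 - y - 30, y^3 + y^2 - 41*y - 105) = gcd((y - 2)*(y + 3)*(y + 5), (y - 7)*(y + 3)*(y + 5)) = y^2 + 8*y + 15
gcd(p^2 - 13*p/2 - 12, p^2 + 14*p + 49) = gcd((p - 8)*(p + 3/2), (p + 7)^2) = 1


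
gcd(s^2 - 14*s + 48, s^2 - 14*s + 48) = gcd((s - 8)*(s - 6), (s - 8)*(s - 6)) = s^2 - 14*s + 48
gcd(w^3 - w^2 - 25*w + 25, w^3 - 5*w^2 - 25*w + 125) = w^2 - 25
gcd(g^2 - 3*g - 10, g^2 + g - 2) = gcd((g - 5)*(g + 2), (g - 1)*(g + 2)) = g + 2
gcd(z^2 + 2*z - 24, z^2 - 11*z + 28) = z - 4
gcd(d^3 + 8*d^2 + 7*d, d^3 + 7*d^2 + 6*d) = d^2 + d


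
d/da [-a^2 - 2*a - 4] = -2*a - 2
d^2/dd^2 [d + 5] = 0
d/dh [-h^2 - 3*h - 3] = -2*h - 3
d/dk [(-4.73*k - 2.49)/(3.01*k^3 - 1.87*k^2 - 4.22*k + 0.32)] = (28.4746*k^3 + 13.6396*k^2 - 9.3126*k - 12.0214)/(9.0601*k^6 - 11.2574*k^5 - 21.9075*k^4 + 17.7092*k^3 + 16.6116*k^2 - 2.7008*k + 0.1024)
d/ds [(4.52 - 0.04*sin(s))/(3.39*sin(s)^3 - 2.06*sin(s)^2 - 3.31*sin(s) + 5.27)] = (0.2712*sin(s)^3 - 46.0508*sin(s)^2 + 18.6224*sin(s) + 14.7504)*cos(s)/(11.4921*sin(s)^6 - 13.9668*sin(s)^5 - 18.1982*sin(s)^4 + 49.3678*sin(s)^3 - 10.7563*sin(s)^2 - 34.8874*sin(s) + 27.7729)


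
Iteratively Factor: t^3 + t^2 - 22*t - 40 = (t - 5)*(t^2 + 6*t + 8) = (t - 5)*(t + 4)*(t + 2)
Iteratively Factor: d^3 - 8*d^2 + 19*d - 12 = (d - 4)*(d^2 - 4*d + 3) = (d - 4)*(d - 3)*(d - 1)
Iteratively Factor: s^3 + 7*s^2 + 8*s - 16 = (s + 4)*(s^2 + 3*s - 4) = (s - 1)*(s + 4)*(s + 4)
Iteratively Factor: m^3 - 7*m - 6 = (m - 3)*(m^2 + 3*m + 2) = (m - 3)*(m + 1)*(m + 2)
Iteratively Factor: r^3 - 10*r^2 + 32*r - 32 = (r - 2)*(r^2 - 8*r + 16) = (r - 4)*(r - 2)*(r - 4)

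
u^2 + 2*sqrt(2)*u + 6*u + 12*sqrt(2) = (u + 6)*(u + 2*sqrt(2))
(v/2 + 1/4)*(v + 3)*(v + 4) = v^3/2 + 15*v^2/4 + 31*v/4 + 3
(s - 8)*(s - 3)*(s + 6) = s^3 - 5*s^2 - 42*s + 144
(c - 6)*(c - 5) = c^2 - 11*c + 30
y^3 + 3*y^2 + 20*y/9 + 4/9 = (y + 1/3)*(y + 2/3)*(y + 2)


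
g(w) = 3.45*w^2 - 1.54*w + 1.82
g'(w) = 6.9*w - 1.54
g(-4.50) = 78.61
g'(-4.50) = -32.59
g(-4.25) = 70.68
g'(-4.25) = -30.86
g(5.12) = 84.37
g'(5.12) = 33.79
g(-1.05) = 7.24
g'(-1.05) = -8.78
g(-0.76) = 4.98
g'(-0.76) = -6.78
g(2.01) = 12.66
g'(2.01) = 12.33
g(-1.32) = 9.86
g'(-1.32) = -10.65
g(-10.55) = 402.06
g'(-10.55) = -74.34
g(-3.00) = 37.49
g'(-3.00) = -22.24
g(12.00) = 480.14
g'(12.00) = 81.26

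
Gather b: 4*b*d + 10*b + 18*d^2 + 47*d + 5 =b*(4*d + 10) + 18*d^2 + 47*d + 5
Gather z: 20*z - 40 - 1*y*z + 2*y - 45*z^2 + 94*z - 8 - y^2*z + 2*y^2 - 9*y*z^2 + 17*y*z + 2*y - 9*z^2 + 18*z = 2*y^2 + 4*y + z^2*(-9*y - 54) + z*(-y^2 + 16*y + 132) - 48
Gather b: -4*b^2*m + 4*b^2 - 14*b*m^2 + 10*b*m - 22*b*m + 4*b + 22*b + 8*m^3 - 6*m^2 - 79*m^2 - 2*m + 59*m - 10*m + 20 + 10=b^2*(4 - 4*m) + b*(-14*m^2 - 12*m + 26) + 8*m^3 - 85*m^2 + 47*m + 30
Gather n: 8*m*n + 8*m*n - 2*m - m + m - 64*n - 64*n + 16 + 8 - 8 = -2*m + n*(16*m - 128) + 16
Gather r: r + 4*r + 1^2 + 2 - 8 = 5*r - 5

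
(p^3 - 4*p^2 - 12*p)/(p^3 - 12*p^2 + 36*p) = (p + 2)/(p - 6)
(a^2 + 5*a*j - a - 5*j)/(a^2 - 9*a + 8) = (a + 5*j)/(a - 8)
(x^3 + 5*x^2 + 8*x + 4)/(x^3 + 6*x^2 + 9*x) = (x^3 + 5*x^2 + 8*x + 4)/(x*(x^2 + 6*x + 9))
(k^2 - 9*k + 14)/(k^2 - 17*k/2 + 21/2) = 2*(k - 2)/(2*k - 3)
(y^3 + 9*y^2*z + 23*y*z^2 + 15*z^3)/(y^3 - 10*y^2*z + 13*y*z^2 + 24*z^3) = (y^2 + 8*y*z + 15*z^2)/(y^2 - 11*y*z + 24*z^2)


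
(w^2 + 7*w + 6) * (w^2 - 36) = w^4 + 7*w^3 - 30*w^2 - 252*w - 216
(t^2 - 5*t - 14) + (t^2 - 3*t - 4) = 2*t^2 - 8*t - 18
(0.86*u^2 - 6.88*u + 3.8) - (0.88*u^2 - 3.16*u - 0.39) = -0.02*u^2 - 3.72*u + 4.19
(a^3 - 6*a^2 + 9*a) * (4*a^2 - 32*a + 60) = 4*a^5 - 56*a^4 + 288*a^3 - 648*a^2 + 540*a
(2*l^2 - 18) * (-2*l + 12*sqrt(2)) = -4*l^3 + 24*sqrt(2)*l^2 + 36*l - 216*sqrt(2)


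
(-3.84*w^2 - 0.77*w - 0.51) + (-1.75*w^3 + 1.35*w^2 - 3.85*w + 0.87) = -1.75*w^3 - 2.49*w^2 - 4.62*w + 0.36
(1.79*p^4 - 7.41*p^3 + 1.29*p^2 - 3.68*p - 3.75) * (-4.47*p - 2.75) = -8.0013*p^5 + 28.2002*p^4 + 14.6112*p^3 + 12.9021*p^2 + 26.8825*p + 10.3125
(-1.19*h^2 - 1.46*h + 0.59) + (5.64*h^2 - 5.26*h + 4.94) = 4.45*h^2 - 6.72*h + 5.53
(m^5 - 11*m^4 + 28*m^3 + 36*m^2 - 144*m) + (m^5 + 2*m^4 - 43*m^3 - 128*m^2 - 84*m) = 2*m^5 - 9*m^4 - 15*m^3 - 92*m^2 - 228*m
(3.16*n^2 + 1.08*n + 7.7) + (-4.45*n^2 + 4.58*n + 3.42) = -1.29*n^2 + 5.66*n + 11.12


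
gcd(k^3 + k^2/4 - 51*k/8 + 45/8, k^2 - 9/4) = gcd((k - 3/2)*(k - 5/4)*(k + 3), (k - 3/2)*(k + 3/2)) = k - 3/2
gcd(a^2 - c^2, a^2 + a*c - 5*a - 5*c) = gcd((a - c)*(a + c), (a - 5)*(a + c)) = a + c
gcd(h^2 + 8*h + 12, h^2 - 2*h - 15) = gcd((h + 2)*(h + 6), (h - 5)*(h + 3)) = 1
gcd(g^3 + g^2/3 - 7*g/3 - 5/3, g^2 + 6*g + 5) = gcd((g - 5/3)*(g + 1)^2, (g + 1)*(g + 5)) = g + 1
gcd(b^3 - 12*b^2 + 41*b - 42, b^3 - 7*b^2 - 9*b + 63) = b^2 - 10*b + 21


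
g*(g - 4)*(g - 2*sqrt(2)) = g^3 - 4*g^2 - 2*sqrt(2)*g^2 + 8*sqrt(2)*g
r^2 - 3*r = r*(r - 3)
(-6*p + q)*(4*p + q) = -24*p^2 - 2*p*q + q^2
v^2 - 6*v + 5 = (v - 5)*(v - 1)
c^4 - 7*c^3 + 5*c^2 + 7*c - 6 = (c - 6)*(c - 1)^2*(c + 1)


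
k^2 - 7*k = k*(k - 7)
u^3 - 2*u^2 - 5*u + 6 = (u - 3)*(u - 1)*(u + 2)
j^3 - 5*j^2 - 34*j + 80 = (j - 8)*(j - 2)*(j + 5)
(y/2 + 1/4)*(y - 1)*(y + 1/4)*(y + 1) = y^4/2 + 3*y^3/8 - 7*y^2/16 - 3*y/8 - 1/16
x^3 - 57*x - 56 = (x - 8)*(x + 1)*(x + 7)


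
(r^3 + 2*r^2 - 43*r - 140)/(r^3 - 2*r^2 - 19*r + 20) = (r^2 - 2*r - 35)/(r^2 - 6*r + 5)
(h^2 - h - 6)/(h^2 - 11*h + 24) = (h + 2)/(h - 8)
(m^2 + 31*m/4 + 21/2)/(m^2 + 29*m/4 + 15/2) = (4*m + 7)/(4*m + 5)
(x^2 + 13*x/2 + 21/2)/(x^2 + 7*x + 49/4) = 2*(x + 3)/(2*x + 7)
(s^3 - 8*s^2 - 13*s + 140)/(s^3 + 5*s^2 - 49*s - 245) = (s^2 - s - 20)/(s^2 + 12*s + 35)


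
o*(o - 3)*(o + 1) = o^3 - 2*o^2 - 3*o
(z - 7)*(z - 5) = z^2 - 12*z + 35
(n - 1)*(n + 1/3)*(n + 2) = n^3 + 4*n^2/3 - 5*n/3 - 2/3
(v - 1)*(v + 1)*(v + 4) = v^3 + 4*v^2 - v - 4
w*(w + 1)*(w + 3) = w^3 + 4*w^2 + 3*w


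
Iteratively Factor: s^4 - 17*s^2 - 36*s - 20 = (s + 1)*(s^3 - s^2 - 16*s - 20) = (s + 1)*(s + 2)*(s^2 - 3*s - 10) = (s - 5)*(s + 1)*(s + 2)*(s + 2)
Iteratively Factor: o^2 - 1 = (o - 1)*(o + 1)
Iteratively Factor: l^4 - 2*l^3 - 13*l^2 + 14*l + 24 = (l - 4)*(l^3 + 2*l^2 - 5*l - 6) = (l - 4)*(l - 2)*(l^2 + 4*l + 3) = (l - 4)*(l - 2)*(l + 1)*(l + 3)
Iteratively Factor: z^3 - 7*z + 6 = (z + 3)*(z^2 - 3*z + 2) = (z - 1)*(z + 3)*(z - 2)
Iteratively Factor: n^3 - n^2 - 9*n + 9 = (n + 3)*(n^2 - 4*n + 3) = (n - 3)*(n + 3)*(n - 1)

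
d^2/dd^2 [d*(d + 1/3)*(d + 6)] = 6*d + 38/3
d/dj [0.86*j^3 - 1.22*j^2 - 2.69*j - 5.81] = 2.58*j^2 - 2.44*j - 2.69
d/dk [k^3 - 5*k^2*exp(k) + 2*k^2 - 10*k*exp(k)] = -5*k^2*exp(k) + 3*k^2 - 20*k*exp(k) + 4*k - 10*exp(k)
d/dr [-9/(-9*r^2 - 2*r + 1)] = 18*(-9*r - 1)/(9*r^2 + 2*r - 1)^2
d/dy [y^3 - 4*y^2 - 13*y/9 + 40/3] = 3*y^2 - 8*y - 13/9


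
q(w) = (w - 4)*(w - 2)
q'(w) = 2*w - 6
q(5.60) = 5.76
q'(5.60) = 5.20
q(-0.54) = 11.53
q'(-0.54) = -7.08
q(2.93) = -1.00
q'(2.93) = -0.14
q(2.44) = -0.69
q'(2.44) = -1.12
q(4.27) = 0.61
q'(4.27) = 2.54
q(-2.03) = 24.30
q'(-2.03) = -10.06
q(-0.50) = 11.25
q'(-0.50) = -7.00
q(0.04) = 7.76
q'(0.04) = -5.92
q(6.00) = 8.00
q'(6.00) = 6.00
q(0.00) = 8.00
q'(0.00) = -6.00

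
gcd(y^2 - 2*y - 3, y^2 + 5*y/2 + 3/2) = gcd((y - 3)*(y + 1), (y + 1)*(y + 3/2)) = y + 1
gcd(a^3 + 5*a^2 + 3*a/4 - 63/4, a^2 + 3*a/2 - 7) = a + 7/2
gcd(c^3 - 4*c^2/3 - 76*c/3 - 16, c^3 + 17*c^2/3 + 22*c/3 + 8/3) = c^2 + 14*c/3 + 8/3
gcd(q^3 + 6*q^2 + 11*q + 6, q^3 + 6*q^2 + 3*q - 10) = q + 2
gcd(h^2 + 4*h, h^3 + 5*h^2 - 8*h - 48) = h + 4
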